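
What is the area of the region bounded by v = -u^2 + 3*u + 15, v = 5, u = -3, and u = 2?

77/2

The difference (-u^2 + 3*u + 15) - (5) = -u^2 + 3*u + 10 changes sign at u = -2 inside [-3, 2], so split the integral there.
∫[-3,-2] (-u^2 + 3*u + 10) du = -23/6; the area of that piece is 23/6.
∫[-2,2] (-u^2 + 3*u + 10) du = 104/3.
Total area = 23/6 + 104/3 = 77/2.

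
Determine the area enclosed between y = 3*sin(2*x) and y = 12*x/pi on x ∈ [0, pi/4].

3/2 - 3*pi/8

On [0, pi/4], (3*sin(2*x)) - (12*x/pi) = -12*x/pi + 3*sin(2*x) is ≥ 0 throughout, so the area is a single integral of |-12*x/pi + 3*sin(2*x)|.
∫[0,pi/4] (-12*x/pi + 3*sin(2*x)) dx = 3/2 - 3*pi/8.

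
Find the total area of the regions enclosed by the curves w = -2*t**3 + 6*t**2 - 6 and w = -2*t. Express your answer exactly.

16

Set the curves equal: -2*t**3 + 6*t**2 - 6 = -2*t, so -2*t**3 + 6*t**2 + 2*t - 6 = 0, which factors as -2*(t - 3)*(t - 1)*(t + 1) = 0. The curves meet at t = -1, 1, 3.
On [-1, 1], w = -2*t is on top; that piece has area ∫[-1,1] (-(-2*t**3 + 6*t**2 + 2*t - 6)) dt = 8.
On [1, 3], w = -2*t**3 + 6*t**2 - 6 is on top; that piece has area ∫[1,3] (-2*t**3 + 6*t**2 + 2*t - 6) dt = 8.
Total enclosed area = 8 + 8 = 16.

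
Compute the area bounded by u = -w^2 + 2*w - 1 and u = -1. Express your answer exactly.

Both boundary curves give u as a function of w, so integrate with respect to w. Setting them equal: -w^2 + 2*w = 0, i.e. -w*(w - 2) = 0, so they meet at w = 0, 2.
For w in [0, 2], u = -w^2 + 2*w - 1 is on the right; area = ∫[0,2] (-w^2 + 2*w) dw = 4/3.

4/3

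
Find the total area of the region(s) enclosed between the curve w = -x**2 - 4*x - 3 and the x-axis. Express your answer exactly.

The curve meets the x-axis where -x**2 - 4*x - 3 = 0, i.e. -(x + 1)*(x + 3) = 0, at x = -3, -1.
On [-3, -1] the curve lies above the axis; ∫[-3,-1] (-x**2 - 4*x - 3) dx = 4/3, giving area 4/3.

4/3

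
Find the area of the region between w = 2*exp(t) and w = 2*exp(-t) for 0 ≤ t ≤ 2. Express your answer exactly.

On [0, 2], (2*exp(t)) - (2*exp(-t)) = 2*exp(t) - 2*exp(-t) is ≥ 0 throughout, so the area is a single integral of |2*exp(t) - 2*exp(-t)|.
∫[0,2] (2*exp(t) - 2*exp(-t)) dt = -4 + 2*exp(-2) + 2*exp(2).

-4 + 2*exp(-2) + 2*exp(2)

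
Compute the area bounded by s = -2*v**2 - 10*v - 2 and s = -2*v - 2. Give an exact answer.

64/3

Both boundary curves give s as a function of v, so integrate with respect to v. Setting them equal: -2*v**2 - 8*v = 0, i.e. -2*v*(v + 4) = 0, so they meet at v = -4, 0.
For v in [-4, 0], s = -2*v**2 - 10*v - 2 is on the right; area = ∫[-4,0] (-2*v**2 - 8*v) dv = 64/3.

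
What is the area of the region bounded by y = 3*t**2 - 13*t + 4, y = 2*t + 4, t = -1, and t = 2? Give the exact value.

61/2

The difference (3*t**2 - 13*t + 4) - (2*t + 4) = 3*t**2 - 15*t changes sign at t = 0 inside [-1, 2], so split the integral there.
∫[-1,0] (3*t**2 - 15*t) dt = 17/2.
∫[0,2] (3*t**2 - 15*t) dt = -22; the area of that piece is 22.
Total area = 17/2 + 22 = 61/2.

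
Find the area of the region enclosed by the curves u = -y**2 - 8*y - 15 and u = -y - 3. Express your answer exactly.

1/6

Both boundary curves give u as a function of y, so integrate with respect to y. Setting them equal: -y**2 - 7*y - 12 = 0, i.e. -(y + 3)*(y + 4) = 0, so they meet at y = -4, -3.
For y in [-4, -3], u = -y**2 - 8*y - 15 is on the right; area = ∫[-4,-3] (-y**2 - 7*y - 12) dy = 1/6.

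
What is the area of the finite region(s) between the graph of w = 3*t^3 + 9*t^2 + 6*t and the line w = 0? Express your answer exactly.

3/2

The curve meets the t-axis where 3*t^3 + 9*t^2 + 6*t = 0, i.e. 3*t*(t + 1)*(t + 2) = 0, at t = -2, -1, 0.
On [-2, -1] the curve lies above the axis; ∫[-2,-1] (3*t^3 + 9*t^2 + 6*t) dt = 3/4, giving area 3/4.
On [-1, 0] the curve lies below the axis; ∫[-1,0] (3*t^3 + 9*t^2 + 6*t) dt = -3/4, giving area 3/4.
Total area = 3/4 + 3/4 = 3/2.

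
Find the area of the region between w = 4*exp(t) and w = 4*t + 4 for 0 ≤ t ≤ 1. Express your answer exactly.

On [0, 1], (4*exp(t)) - (4*t + 4) = -4*t + 4*exp(t) - 4 is ≥ 0 throughout, so the area is a single integral of |-4*t + 4*exp(t) - 4|.
∫[0,1] (-4*t + 4*exp(t) - 4) dt = -10 + 4*exp(1).

-10 + 4*exp(1)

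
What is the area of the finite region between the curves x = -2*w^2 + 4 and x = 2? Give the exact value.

8/3

Both boundary curves give x as a function of w, so integrate with respect to w. Setting them equal: -2*w^2 + 2 = 0, i.e. -2*(w - 1)*(w + 1) = 0, so they meet at w = -1, 1.
For w in [-1, 1], x = -2*w^2 + 4 is on the right; area = ∫[-1,1] (-2*w^2 + 2) dw = 8/3.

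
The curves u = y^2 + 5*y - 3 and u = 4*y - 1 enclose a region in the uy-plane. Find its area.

9/2

Both boundary curves give u as a function of y, so integrate with respect to y. Setting them equal: y^2 + y - 2 = 0, i.e. (y - 1)*(y + 2) = 0, so they meet at y = -2, 1.
For y in [-2, 1], u = y^2 + 5*y - 3 is on the left; area = ∫[-2,1] (-(y^2 + y - 2)) dy = 9/2.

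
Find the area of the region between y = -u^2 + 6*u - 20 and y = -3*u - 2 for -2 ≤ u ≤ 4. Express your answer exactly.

The difference (-u^2 + 6*u - 20) - (-3*u - 2) = -u^2 + 9*u - 18 changes sign at u = 3 inside [-2, 4], so split the integral there.
∫[-2,3] (-u^2 + 9*u - 18) du = -475/6; the area of that piece is 475/6.
∫[3,4] (-u^2 + 9*u - 18) du = 7/6.
Total area = 475/6 + 7/6 = 241/3.

241/3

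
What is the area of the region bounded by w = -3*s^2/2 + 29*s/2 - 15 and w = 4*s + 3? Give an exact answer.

Set the curves equal: -3*s^2/2 + 29*s/2 - 15 = 4*s + 3, so -3*s^2/2 + 21*s/2 - 18 = 0, which factors as -3*(s - 4)*(s - 3)/2 = 0. The curves meet at s = 3, 4.
On [3, 4], w = -3*s^2/2 + 29*s/2 - 15 is on top; that piece has area ∫[3,4] (-3*s^2/2 + 21*s/2 - 18) ds = 1/4.

1/4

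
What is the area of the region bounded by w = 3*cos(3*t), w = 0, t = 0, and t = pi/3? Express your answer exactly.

2

The difference (3*cos(3*t)) - (0) = 3*cos(3*t) changes sign at t = pi/6 inside [0, pi/3], so split the integral there.
∫[0,pi/6] (3*cos(3*t)) dt = 1.
∫[pi/6,pi/3] (3*cos(3*t)) dt = -1; the area of that piece is 1.
Total area = 1 + 1 = 2.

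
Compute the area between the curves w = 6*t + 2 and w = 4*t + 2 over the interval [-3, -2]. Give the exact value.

5

On [-3, -2], (6*t + 2) - (4*t + 2) = 2*t is ≤ 0 throughout, so the area is a single integral of |2*t|.
∫[-3,-2] (2*t) dt = -5; the area of that piece is 5.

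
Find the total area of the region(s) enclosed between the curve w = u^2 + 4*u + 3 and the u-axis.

4/3

The curve meets the u-axis where u^2 + 4*u + 3 = 0, i.e. (u + 1)*(u + 3) = 0, at u = -3, -1.
On [-3, -1] the curve lies below the axis; ∫[-3,-1] (u^2 + 4*u + 3) du = -4/3, giving area 4/3.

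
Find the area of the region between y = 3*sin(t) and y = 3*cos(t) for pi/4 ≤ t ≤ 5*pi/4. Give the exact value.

On [pi/4, 5*pi/4], (3*sin(t)) - (3*cos(t)) = 3*sin(t) - 3*cos(t) is ≥ 0 throughout, so the area is a single integral of |3*sin(t) - 3*cos(t)|.
∫[pi/4,5*pi/4] (3*sin(t) - 3*cos(t)) dt = 6*sqrt(2).

6*sqrt(2)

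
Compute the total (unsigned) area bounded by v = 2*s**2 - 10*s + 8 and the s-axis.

9

The curve meets the s-axis where 2*s**2 - 10*s + 8 = 0, i.e. 2*(s - 4)*(s - 1) = 0, at s = 1, 4.
On [1, 4] the curve lies below the axis; ∫[1,4] (2*s**2 - 10*s + 8) ds = -9, giving area 9.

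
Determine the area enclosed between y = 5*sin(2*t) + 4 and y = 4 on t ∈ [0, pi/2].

On [0, pi/2], (5*sin(2*t) + 4) - (4) = 5*sin(2*t) is ≥ 0 throughout, so the area is a single integral of |5*sin(2*t)|.
∫[0,pi/2] (5*sin(2*t)) dt = 5.

5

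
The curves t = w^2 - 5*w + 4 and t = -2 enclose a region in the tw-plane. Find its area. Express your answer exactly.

1/6

Both boundary curves give t as a function of w, so integrate with respect to w. Setting them equal: w^2 - 5*w + 6 = 0, i.e. (w - 3)*(w - 2) = 0, so they meet at w = 2, 3.
For w in [2, 3], t = w^2 - 5*w + 4 is on the left; area = ∫[2,3] (-(w^2 - 5*w + 6)) dw = 1/6.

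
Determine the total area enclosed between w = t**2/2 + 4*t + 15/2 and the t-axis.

The curve meets the t-axis where t**2/2 + 4*t + 15/2 = 0, i.e. (t + 3)*(t + 5)/2 = 0, at t = -5, -3.
On [-5, -3] the curve lies below the axis; ∫[-5,-3] (t**2/2 + 4*t + 15/2) dt = -2/3, giving area 2/3.

2/3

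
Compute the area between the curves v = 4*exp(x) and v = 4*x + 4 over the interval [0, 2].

-20 + 4*exp(2)

On [0, 2], (4*exp(x)) - (4*x + 4) = -4*x + 4*exp(x) - 4 is ≥ 0 throughout, so the area is a single integral of |-4*x + 4*exp(x) - 4|.
∫[0,2] (-4*x + 4*exp(x) - 4) dx = -20 + 4*exp(2).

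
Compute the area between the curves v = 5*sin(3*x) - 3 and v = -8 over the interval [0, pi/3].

On [0, pi/3], (5*sin(3*x) - 3) - (-8) = 5*sin(3*x) + 5 is ≥ 0 throughout, so the area is a single integral of |5*sin(3*x) + 5|.
∫[0,pi/3] (5*sin(3*x) + 5) dx = 10/3 + 5*pi/3.

10/3 + 5*pi/3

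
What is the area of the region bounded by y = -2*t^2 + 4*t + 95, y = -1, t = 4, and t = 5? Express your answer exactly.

On [4, 5], (-2*t^2 + 4*t + 95) - (-1) = -2*t^2 + 4*t + 96 is ≥ 0 throughout, so the area is a single integral of |-2*t^2 + 4*t + 96|.
∫[4,5] (-2*t^2 + 4*t + 96) dt = 220/3.

220/3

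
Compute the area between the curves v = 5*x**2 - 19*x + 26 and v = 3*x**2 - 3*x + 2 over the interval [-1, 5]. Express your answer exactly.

The difference (5*x**2 - 19*x + 26) - (3*x**2 - 3*x + 2) = 2*x**2 - 16*x + 24 changes sign at x = 2 inside [-1, 5], so split the integral there.
∫[-1,2] (2*x**2 - 16*x + 24) dx = 54.
∫[2,5] (2*x**2 - 16*x + 24) dx = -18; the area of that piece is 18.
Total area = 54 + 18 = 72.

72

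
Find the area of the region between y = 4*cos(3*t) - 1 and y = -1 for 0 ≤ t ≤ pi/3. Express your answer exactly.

The difference (4*cos(3*t) - 1) - (-1) = 4*cos(3*t) changes sign at t = pi/6 inside [0, pi/3], so split the integral there.
∫[0,pi/6] (4*cos(3*t)) dt = 4/3.
∫[pi/6,pi/3] (4*cos(3*t)) dt = -4/3; the area of that piece is 4/3.
Total area = 4/3 + 4/3 = 8/3.

8/3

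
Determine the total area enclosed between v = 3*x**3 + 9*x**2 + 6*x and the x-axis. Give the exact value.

The curve meets the x-axis where 3*x**3 + 9*x**2 + 6*x = 0, i.e. 3*x*(x + 1)*(x + 2) = 0, at x = -2, -1, 0.
On [-2, -1] the curve lies above the axis; ∫[-2,-1] (3*x**3 + 9*x**2 + 6*x) dx = 3/4, giving area 3/4.
On [-1, 0] the curve lies below the axis; ∫[-1,0] (3*x**3 + 9*x**2 + 6*x) dx = -3/4, giving area 3/4.
Total area = 3/4 + 3/4 = 3/2.

3/2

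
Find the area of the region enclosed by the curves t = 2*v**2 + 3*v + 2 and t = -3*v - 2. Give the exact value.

1/3

Both boundary curves give t as a function of v, so integrate with respect to v. Setting them equal: 2*v**2 + 6*v + 4 = 0, i.e. 2*(v + 1)*(v + 2) = 0, so they meet at v = -2, -1.
For v in [-2, -1], t = 2*v**2 + 3*v + 2 is on the left; area = ∫[-2,-1] (-(2*v**2 + 6*v + 4)) dv = 1/3.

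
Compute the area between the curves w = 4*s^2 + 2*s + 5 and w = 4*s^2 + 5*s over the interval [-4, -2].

On [-4, -2], (4*s^2 + 2*s + 5) - (4*s^2 + 5*s) = -3*s + 5 is ≥ 0 throughout, so the area is a single integral of |-3*s + 5|.
∫[-4,-2] (-3*s + 5) ds = 28.

28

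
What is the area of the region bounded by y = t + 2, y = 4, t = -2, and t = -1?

On [-2, -1], (t + 2) - (4) = t - 2 is ≤ 0 throughout, so the area is a single integral of |t - 2|.
∫[-2,-1] (t - 2) dt = -7/2; the area of that piece is 7/2.

7/2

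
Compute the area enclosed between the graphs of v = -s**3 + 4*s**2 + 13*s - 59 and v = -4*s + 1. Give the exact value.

Set the curves equal: -s**3 + 4*s**2 + 13*s - 59 = -4*s + 1, so -s**3 + 4*s**2 + 17*s - 60 = 0, which factors as -(s - 5)*(s - 3)*(s + 4) = 0. The curves meet at s = -4, 3, 5.
On [-4, 3], v = -4*s + 1 is on top; that piece has area ∫[-4,3] (-(-s**3 + 4*s**2 + 17*s - 60)) ds = 3773/12.
On [3, 5], v = -s**3 + 4*s**2 + 13*s - 59 is on top; that piece has area ∫[3,5] (-s**3 + 4*s**2 + 17*s - 60) ds = 32/3.
Total enclosed area = 3773/12 + 32/3 = 3901/12.

3901/12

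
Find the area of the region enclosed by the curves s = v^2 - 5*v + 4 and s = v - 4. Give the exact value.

Both boundary curves give s as a function of v, so integrate with respect to v. Setting them equal: v^2 - 6*v + 8 = 0, i.e. (v - 4)*(v - 2) = 0, so they meet at v = 2, 4.
For v in [2, 4], s = v^2 - 5*v + 4 is on the left; area = ∫[2,4] (-(v^2 - 6*v + 8)) dv = 4/3.

4/3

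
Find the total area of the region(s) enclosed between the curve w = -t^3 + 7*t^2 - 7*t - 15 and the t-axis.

The curve meets the t-axis where -t^3 + 7*t^2 - 7*t - 15 = 0, i.e. -(t - 5)*(t - 3)*(t + 1) = 0, at t = -1, 3, 5.
On [-1, 3] the curve lies below the axis; ∫[-1,3] (-t^3 + 7*t^2 - 7*t - 15) dt = -128/3, giving area 128/3.
On [3, 5] the curve lies above the axis; ∫[3,5] (-t^3 + 7*t^2 - 7*t - 15) dt = 20/3, giving area 20/3.
Total area = 128/3 + 20/3 = 148/3.

148/3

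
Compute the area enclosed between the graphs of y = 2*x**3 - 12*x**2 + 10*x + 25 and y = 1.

131/2

Set the curves equal: 2*x**3 - 12*x**2 + 10*x + 25 = 1, so 2*x**3 - 12*x**2 + 10*x + 24 = 0, which factors as 2*(x - 4)*(x - 3)*(x + 1) = 0. The curves meet at x = -1, 3, 4.
On [-1, 3], y = 2*x**3 - 12*x**2 + 10*x + 25 is on top; that piece has area ∫[-1,3] (2*x**3 - 12*x**2 + 10*x + 24) dx = 64.
On [3, 4], y = 1 is on top; that piece has area ∫[3,4] (-(2*x**3 - 12*x**2 + 10*x + 24)) dx = 3/2.
Total enclosed area = 64 + 3/2 = 131/2.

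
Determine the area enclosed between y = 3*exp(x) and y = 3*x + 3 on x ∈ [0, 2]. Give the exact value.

-15 + 3*exp(2)

On [0, 2], (3*exp(x)) - (3*x + 3) = -3*x + 3*exp(x) - 3 is ≥ 0 throughout, so the area is a single integral of |-3*x + 3*exp(x) - 3|.
∫[0,2] (-3*x + 3*exp(x) - 3) dx = -15 + 3*exp(2).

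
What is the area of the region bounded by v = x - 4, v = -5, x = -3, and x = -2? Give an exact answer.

3/2

On [-3, -2], (x - 4) - (-5) = x + 1 is ≤ 0 throughout, so the area is a single integral of |x + 1|.
∫[-3,-2] (x + 1) dx = -3/2; the area of that piece is 3/2.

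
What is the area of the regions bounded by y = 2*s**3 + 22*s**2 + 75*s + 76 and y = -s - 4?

37/6

Set the curves equal: 2*s**3 + 22*s**2 + 75*s + 76 = -s - 4, so 2*s**3 + 22*s**2 + 76*s + 80 = 0, which factors as 2*(s + 2)*(s + 4)*(s + 5) = 0. The curves meet at s = -5, -4, -2.
On [-5, -4], y = 2*s**3 + 22*s**2 + 75*s + 76 is on top; that piece has area ∫[-5,-4] (2*s**3 + 22*s**2 + 76*s + 80) ds = 5/6.
On [-4, -2], y = -s - 4 is on top; that piece has area ∫[-4,-2] (-(2*s**3 + 22*s**2 + 76*s + 80)) ds = 16/3.
Total enclosed area = 5/6 + 16/3 = 37/6.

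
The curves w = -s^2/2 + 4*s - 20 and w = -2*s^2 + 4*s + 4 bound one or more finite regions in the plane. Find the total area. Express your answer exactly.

128

Set the curves equal: -s^2/2 + 4*s - 20 = -2*s^2 + 4*s + 4, so 3*s^2/2 - 24 = 0, which factors as 3*(s - 4)*(s + 4)/2 = 0. The curves meet at s = -4, 4.
On [-4, 4], w = -2*s^2 + 4*s + 4 is on top; that piece has area ∫[-4,4] (-(3*s^2/2 - 24)) ds = 128.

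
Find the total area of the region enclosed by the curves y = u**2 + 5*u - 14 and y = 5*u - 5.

36

Set the curves equal: u**2 + 5*u - 14 = 5*u - 5, so u**2 - 9 = 0, which factors as (u - 3)*(u + 3) = 0. The curves meet at u = -3, 3.
On [-3, 3], y = 5*u - 5 is on top; that piece has area ∫[-3,3] (-(u**2 - 9)) du = 36.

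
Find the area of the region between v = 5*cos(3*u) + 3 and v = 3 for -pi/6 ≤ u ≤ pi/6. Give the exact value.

10/3

On [-pi/6, pi/6], (5*cos(3*u) + 3) - (3) = 5*cos(3*u) is ≥ 0 throughout, so the area is a single integral of |5*cos(3*u)|.
∫[-pi/6,pi/6] (5*cos(3*u)) du = 10/3.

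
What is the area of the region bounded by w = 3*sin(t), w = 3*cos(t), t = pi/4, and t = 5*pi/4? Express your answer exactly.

On [pi/4, 5*pi/4], (3*sin(t)) - (3*cos(t)) = 3*sin(t) - 3*cos(t) is ≥ 0 throughout, so the area is a single integral of |3*sin(t) - 3*cos(t)|.
∫[pi/4,5*pi/4] (3*sin(t) - 3*cos(t)) dt = 6*sqrt(2).

6*sqrt(2)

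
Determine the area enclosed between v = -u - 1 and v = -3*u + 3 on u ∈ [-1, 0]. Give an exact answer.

5

On [-1, 0], (-u - 1) - (-3*u + 3) = 2*u - 4 is ≤ 0 throughout, so the area is a single integral of |2*u - 4|.
∫[-1,0] (2*u - 4) du = -5; the area of that piece is 5.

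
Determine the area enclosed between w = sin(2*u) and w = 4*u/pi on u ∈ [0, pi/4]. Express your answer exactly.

On [0, pi/4], (sin(2*u)) - (4*u/pi) = -4*u/pi + sin(2*u) is ≥ 0 throughout, so the area is a single integral of |-4*u/pi + sin(2*u)|.
∫[0,pi/4] (-4*u/pi + sin(2*u)) du = 1/2 - pi/8.

1/2 - pi/8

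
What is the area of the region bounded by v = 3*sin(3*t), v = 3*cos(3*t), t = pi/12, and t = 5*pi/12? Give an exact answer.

On [pi/12, 5*pi/12], (3*sin(3*t)) - (3*cos(3*t)) = 3*sin(3*t) - 3*cos(3*t) is ≥ 0 throughout, so the area is a single integral of |3*sin(3*t) - 3*cos(3*t)|.
∫[pi/12,5*pi/12] (3*sin(3*t) - 3*cos(3*t)) dt = 2*sqrt(2).

2*sqrt(2)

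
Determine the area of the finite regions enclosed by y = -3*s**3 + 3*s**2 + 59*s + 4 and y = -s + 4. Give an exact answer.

Set the curves equal: -3*s**3 + 3*s**2 + 59*s + 4 = -s + 4, so -3*s**3 + 3*s**2 + 60*s = 0, which factors as -3*s*(s - 5)*(s + 4) = 0. The curves meet at s = -4, 0, 5.
On [-4, 0], y = -s + 4 is on top; that piece has area ∫[-4,0] (-(-3*s**3 + 3*s**2 + 60*s)) ds = 224.
On [0, 5], y = -3*s**3 + 3*s**2 + 59*s + 4 is on top; that piece has area ∫[0,5] (-3*s**3 + 3*s**2 + 60*s) ds = 1625/4.
Total enclosed area = 224 + 1625/4 = 2521/4.

2521/4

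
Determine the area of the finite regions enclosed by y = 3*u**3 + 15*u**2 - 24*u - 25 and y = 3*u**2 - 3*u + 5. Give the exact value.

937/4

Set the curves equal: 3*u**3 + 15*u**2 - 24*u - 25 = 3*u**2 - 3*u + 5, so 3*u**3 + 12*u**2 - 21*u - 30 = 0, which factors as 3*(u - 2)*(u + 1)*(u + 5) = 0. The curves meet at u = -5, -1, 2.
On [-5, -1], y = 3*u**3 + 15*u**2 - 24*u - 25 is on top; that piece has area ∫[-5,-1] (3*u**3 + 12*u**2 - 21*u - 30) du = 160.
On [-1, 2], y = 3*u**2 - 3*u + 5 is on top; that piece has area ∫[-1,2] (-(3*u**3 + 12*u**2 - 21*u - 30)) du = 297/4.
Total enclosed area = 160 + 297/4 = 937/4.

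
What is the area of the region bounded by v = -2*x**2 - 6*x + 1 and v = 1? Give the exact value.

Set the curves equal: -2*x**2 - 6*x + 1 = 1, so -2*x**2 - 6*x = 0, which factors as -2*x*(x + 3) = 0. The curves meet at x = -3, 0.
On [-3, 0], v = -2*x**2 - 6*x + 1 is on top; that piece has area ∫[-3,0] (-2*x**2 - 6*x) dx = 9.

9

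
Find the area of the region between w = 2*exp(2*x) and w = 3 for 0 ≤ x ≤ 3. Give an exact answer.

The difference (2*exp(2*x)) - (3) = 2*exp(2*x) - 3 changes sign at x = -log(2)/2 + log(3)/2 inside [0, 3], so split the integral there.
∫[0,-log(2)/2 + log(3)/2] (2*exp(2*x) - 3) dx = log(2*sqrt(6)/9) + 1/2; the area of that piece is -1/2 + log(3*sqrt(6)/4).
∫[-log(2)/2 + log(3)/2,3] (2*exp(2*x) - 3) dx = -21/2 - 3*log(2)/2 + 3*log(3)/2 + exp(6).
Total area = (-1/2 + log(3*sqrt(6)/4)) + (-21/2 - 3*log(2)/2 + 3*log(3)/2 + exp(6)) = -11 - 7*log(2)/2 + log(6)/2 + 5*log(3)/2 + exp(6).

-11 - 7*log(2)/2 + log(6)/2 + 5*log(3)/2 + exp(6)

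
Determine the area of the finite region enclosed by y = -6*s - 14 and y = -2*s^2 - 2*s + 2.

72

Set the curves equal: -6*s - 14 = -2*s^2 - 2*s + 2, so 2*s^2 - 4*s - 16 = 0, which factors as 2*(s - 4)*(s + 2) = 0. The curves meet at s = -2, 4.
On [-2, 4], y = -2*s^2 - 2*s + 2 is on top; that piece has area ∫[-2,4] (-(2*s^2 - 4*s - 16)) ds = 72.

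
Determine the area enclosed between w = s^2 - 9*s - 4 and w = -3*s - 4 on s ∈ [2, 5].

On [2, 5], (s^2 - 9*s - 4) - (-3*s - 4) = s^2 - 6*s is ≤ 0 throughout, so the area is a single integral of |s^2 - 6*s|.
∫[2,5] (s^2 - 6*s) ds = -24; the area of that piece is 24.

24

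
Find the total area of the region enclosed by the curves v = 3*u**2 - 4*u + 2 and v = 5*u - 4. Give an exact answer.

1/2

Set the curves equal: 3*u**2 - 4*u + 2 = 5*u - 4, so 3*u**2 - 9*u + 6 = 0, which factors as 3*(u - 2)*(u - 1) = 0. The curves meet at u = 1, 2.
On [1, 2], v = 5*u - 4 is on top; that piece has area ∫[1,2] (-(3*u**2 - 9*u + 6)) du = 1/2.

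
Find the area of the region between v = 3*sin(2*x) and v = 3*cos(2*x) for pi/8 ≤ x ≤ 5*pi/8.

On [pi/8, 5*pi/8], (3*sin(2*x)) - (3*cos(2*x)) = 3*sin(2*x) - 3*cos(2*x) is ≥ 0 throughout, so the area is a single integral of |3*sin(2*x) - 3*cos(2*x)|.
∫[pi/8,5*pi/8] (3*sin(2*x) - 3*cos(2*x)) dx = 3*sqrt(2).

3*sqrt(2)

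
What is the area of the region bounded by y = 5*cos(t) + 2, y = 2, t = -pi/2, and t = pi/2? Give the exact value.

On [-pi/2, pi/2], (5*cos(t) + 2) - (2) = 5*cos(t) is ≥ 0 throughout, so the area is a single integral of |5*cos(t)|.
∫[-pi/2,pi/2] (5*cos(t)) dt = 10.

10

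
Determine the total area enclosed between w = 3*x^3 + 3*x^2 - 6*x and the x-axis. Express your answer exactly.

37/4

The curve meets the x-axis where 3*x^3 + 3*x^2 - 6*x = 0, i.e. 3*x*(x - 1)*(x + 2) = 0, at x = -2, 0, 1.
On [-2, 0] the curve lies above the axis; ∫[-2,0] (3*x^3 + 3*x^2 - 6*x) dx = 8, giving area 8.
On [0, 1] the curve lies below the axis; ∫[0,1] (3*x^3 + 3*x^2 - 6*x) dx = -5/4, giving area 5/4.
Total area = 8 + 5/4 = 37/4.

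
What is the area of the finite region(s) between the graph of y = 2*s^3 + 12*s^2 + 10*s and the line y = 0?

The curve meets the s-axis where 2*s^3 + 12*s^2 + 10*s = 0, i.e. 2*s*(s + 1)*(s + 5) = 0, at s = -5, -1, 0.
On [-5, -1] the curve lies above the axis; ∫[-5,-1] (2*s^3 + 12*s^2 + 10*s) ds = 64, giving area 64.
On [-1, 0] the curve lies below the axis; ∫[-1,0] (2*s^3 + 12*s^2 + 10*s) ds = -3/2, giving area 3/2.
Total area = 64 + 3/2 = 131/2.

131/2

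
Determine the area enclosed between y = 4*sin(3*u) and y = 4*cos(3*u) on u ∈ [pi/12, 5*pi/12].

8*sqrt(2)/3

On [pi/12, 5*pi/12], (4*sin(3*u)) - (4*cos(3*u)) = 4*sin(3*u) - 4*cos(3*u) is ≥ 0 throughout, so the area is a single integral of |4*sin(3*u) - 4*cos(3*u)|.
∫[pi/12,5*pi/12] (4*sin(3*u) - 4*cos(3*u)) du = 8*sqrt(2)/3.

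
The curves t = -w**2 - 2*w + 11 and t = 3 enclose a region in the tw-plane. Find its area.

Both boundary curves give t as a function of w, so integrate with respect to w. Setting them equal: -w**2 - 2*w + 8 = 0, i.e. -(w - 2)*(w + 4) = 0, so they meet at w = -4, 2.
For w in [-4, 2], t = -w**2 - 2*w + 11 is on the right; area = ∫[-4,2] (-w**2 - 2*w + 8) dw = 36.

36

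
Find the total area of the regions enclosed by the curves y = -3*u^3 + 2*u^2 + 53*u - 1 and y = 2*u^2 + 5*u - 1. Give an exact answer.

384

Set the curves equal: -3*u^3 + 2*u^2 + 53*u - 1 = 2*u^2 + 5*u - 1, so -3*u^3 + 48*u = 0, which factors as -3*u*(u - 4)*(u + 4) = 0. The curves meet at u = -4, 0, 4.
On [-4, 0], y = 2*u^2 + 5*u - 1 is on top; that piece has area ∫[-4,0] (-(-3*u^3 + 48*u)) du = 192.
On [0, 4], y = -3*u^3 + 2*u^2 + 53*u - 1 is on top; that piece has area ∫[0,4] (-3*u^3 + 48*u) du = 192.
Total enclosed area = 192 + 192 = 384.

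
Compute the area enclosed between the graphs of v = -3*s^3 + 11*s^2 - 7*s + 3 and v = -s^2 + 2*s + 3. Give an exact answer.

37/4

Set the curves equal: -3*s^3 + 11*s^2 - 7*s + 3 = -s^2 + 2*s + 3, so -3*s^3 + 12*s^2 - 9*s = 0, which factors as -3*s*(s - 3)*(s - 1) = 0. The curves meet at s = 0, 1, 3.
On [0, 1], v = -s^2 + 2*s + 3 is on top; that piece has area ∫[0,1] (-(-3*s^3 + 12*s^2 - 9*s)) ds = 5/4.
On [1, 3], v = -3*s^3 + 11*s^2 - 7*s + 3 is on top; that piece has area ∫[1,3] (-3*s^3 + 12*s^2 - 9*s) ds = 8.
Total enclosed area = 5/4 + 8 = 37/4.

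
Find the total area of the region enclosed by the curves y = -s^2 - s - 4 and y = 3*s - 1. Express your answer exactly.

Set the curves equal: -s^2 - s - 4 = 3*s - 1, so -s^2 - 4*s - 3 = 0, which factors as -(s + 1)*(s + 3) = 0. The curves meet at s = -3, -1.
On [-3, -1], y = -s^2 - s - 4 is on top; that piece has area ∫[-3,-1] (-s^2 - 4*s - 3) ds = 4/3.

4/3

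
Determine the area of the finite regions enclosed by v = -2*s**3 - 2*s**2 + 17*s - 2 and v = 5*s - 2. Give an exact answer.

Set the curves equal: -2*s**3 - 2*s**2 + 17*s - 2 = 5*s - 2, so -2*s**3 - 2*s**2 + 12*s = 0, which factors as -2*s*(s - 2)*(s + 3) = 0. The curves meet at s = -3, 0, 2.
On [-3, 0], v = 5*s - 2 is on top; that piece has area ∫[-3,0] (-(-2*s**3 - 2*s**2 + 12*s)) ds = 63/2.
On [0, 2], v = -2*s**3 - 2*s**2 + 17*s - 2 is on top; that piece has area ∫[0,2] (-2*s**3 - 2*s**2 + 12*s) ds = 32/3.
Total enclosed area = 63/2 + 32/3 = 253/6.

253/6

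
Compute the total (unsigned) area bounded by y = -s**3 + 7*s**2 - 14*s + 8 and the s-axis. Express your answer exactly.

37/12

The curve meets the s-axis where -s**3 + 7*s**2 - 14*s + 8 = 0, i.e. -(s - 4)*(s - 2)*(s - 1) = 0, at s = 1, 2, 4.
On [1, 2] the curve lies below the axis; ∫[1,2] (-s**3 + 7*s**2 - 14*s + 8) ds = -5/12, giving area 5/12.
On [2, 4] the curve lies above the axis; ∫[2,4] (-s**3 + 7*s**2 - 14*s + 8) ds = 8/3, giving area 8/3.
Total area = 5/12 + 8/3 = 37/12.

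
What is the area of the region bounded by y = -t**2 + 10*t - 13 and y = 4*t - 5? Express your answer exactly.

4/3

Set the curves equal: -t**2 + 10*t - 13 = 4*t - 5, so -t**2 + 6*t - 8 = 0, which factors as -(t - 4)*(t - 2) = 0. The curves meet at t = 2, 4.
On [2, 4], y = -t**2 + 10*t - 13 is on top; that piece has area ∫[2,4] (-t**2 + 6*t - 8) dt = 4/3.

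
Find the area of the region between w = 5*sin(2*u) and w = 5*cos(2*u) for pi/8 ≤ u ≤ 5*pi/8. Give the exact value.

On [pi/8, 5*pi/8], (5*sin(2*u)) - (5*cos(2*u)) = 5*sin(2*u) - 5*cos(2*u) is ≥ 0 throughout, so the area is a single integral of |5*sin(2*u) - 5*cos(2*u)|.
∫[pi/8,5*pi/8] (5*sin(2*u) - 5*cos(2*u)) du = 5*sqrt(2).

5*sqrt(2)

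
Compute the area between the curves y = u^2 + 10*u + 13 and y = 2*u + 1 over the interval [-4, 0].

The difference (u^2 + 10*u + 13) - (2*u + 1) = u^2 + 8*u + 12 changes sign at u = -2 inside [-4, 0], so split the integral there.
∫[-4,-2] (u^2 + 8*u + 12) du = -16/3; the area of that piece is 16/3.
∫[-2,0] (u^2 + 8*u + 12) du = 32/3.
Total area = 16/3 + 32/3 = 16.

16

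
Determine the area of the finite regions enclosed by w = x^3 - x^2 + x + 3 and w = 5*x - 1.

Set the curves equal: x^3 - x^2 + x + 3 = 5*x - 1, so x^3 - x^2 - 4*x + 4 = 0, which factors as (x - 2)*(x - 1)*(x + 2) = 0. The curves meet at x = -2, 1, 2.
On [-2, 1], w = x^3 - x^2 + x + 3 is on top; that piece has area ∫[-2,1] (x^3 - x^2 - 4*x + 4) dx = 45/4.
On [1, 2], w = 5*x - 1 is on top; that piece has area ∫[1,2] (-(x^3 - x^2 - 4*x + 4)) dx = 7/12.
Total enclosed area = 45/4 + 7/12 = 71/6.

71/6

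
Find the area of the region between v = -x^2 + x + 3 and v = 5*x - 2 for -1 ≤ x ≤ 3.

24

The difference (-x^2 + x + 3) - (5*x - 2) = -x^2 - 4*x + 5 changes sign at x = 1 inside [-1, 3], so split the integral there.
∫[-1,1] (-x^2 - 4*x + 5) dx = 28/3.
∫[1,3] (-x^2 - 4*x + 5) dx = -44/3; the area of that piece is 44/3.
Total area = 28/3 + 44/3 = 24.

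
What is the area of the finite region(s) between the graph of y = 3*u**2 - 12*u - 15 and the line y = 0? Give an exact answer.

108

The curve meets the u-axis where 3*u**2 - 12*u - 15 = 0, i.e. 3*(u - 5)*(u + 1) = 0, at u = -1, 5.
On [-1, 5] the curve lies below the axis; ∫[-1,5] (3*u**2 - 12*u - 15) du = -108, giving area 108.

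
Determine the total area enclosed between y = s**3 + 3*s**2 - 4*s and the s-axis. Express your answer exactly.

131/4

The curve meets the s-axis where s**3 + 3*s**2 - 4*s = 0, i.e. s*(s - 1)*(s + 4) = 0, at s = -4, 0, 1.
On [-4, 0] the curve lies above the axis; ∫[-4,0] (s**3 + 3*s**2 - 4*s) ds = 32, giving area 32.
On [0, 1] the curve lies below the axis; ∫[0,1] (s**3 + 3*s**2 - 4*s) ds = -3/4, giving area 3/4.
Total area = 32 + 3/4 = 131/4.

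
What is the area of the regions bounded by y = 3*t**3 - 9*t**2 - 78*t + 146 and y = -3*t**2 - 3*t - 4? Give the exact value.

2459/2

Set the curves equal: 3*t**3 - 9*t**2 - 78*t + 146 = -3*t**2 - 3*t - 4, so 3*t**3 - 6*t**2 - 75*t + 150 = 0, which factors as 3*(t - 5)*(t - 2)*(t + 5) = 0. The curves meet at t = -5, 2, 5.
On [-5, 2], y = 3*t**3 - 9*t**2 - 78*t + 146 is on top; that piece has area ∫[-5,2] (3*t**3 - 6*t**2 - 75*t + 150) dt = 4459/4.
On [2, 5], y = -3*t**2 - 3*t - 4 is on top; that piece has area ∫[2,5] (-(3*t**3 - 6*t**2 - 75*t + 150)) dt = 459/4.
Total enclosed area = 4459/4 + 459/4 = 2459/2.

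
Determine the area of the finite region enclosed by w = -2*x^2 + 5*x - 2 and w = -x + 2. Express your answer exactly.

Set the curves equal: -2*x^2 + 5*x - 2 = -x + 2, so -2*x^2 + 6*x - 4 = 0, which factors as -2*(x - 2)*(x - 1) = 0. The curves meet at x = 1, 2.
On [1, 2], w = -2*x^2 + 5*x - 2 is on top; that piece has area ∫[1,2] (-2*x^2 + 6*x - 4) dx = 1/3.

1/3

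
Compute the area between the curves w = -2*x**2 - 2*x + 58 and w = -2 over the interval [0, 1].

175/3

On [0, 1], (-2*x**2 - 2*x + 58) - (-2) = -2*x**2 - 2*x + 60 is ≥ 0 throughout, so the area is a single integral of |-2*x**2 - 2*x + 60|.
∫[0,1] (-2*x**2 - 2*x + 60) dx = 175/3.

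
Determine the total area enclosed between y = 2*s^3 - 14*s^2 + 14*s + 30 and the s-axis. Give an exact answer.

296/3

The curve meets the s-axis where 2*s^3 - 14*s^2 + 14*s + 30 = 0, i.e. 2*(s - 5)*(s - 3)*(s + 1) = 0, at s = -1, 3, 5.
On [-1, 3] the curve lies above the axis; ∫[-1,3] (2*s^3 - 14*s^2 + 14*s + 30) ds = 256/3, giving area 256/3.
On [3, 5] the curve lies below the axis; ∫[3,5] (2*s^3 - 14*s^2 + 14*s + 30) ds = -40/3, giving area 40/3.
Total area = 256/3 + 40/3 = 296/3.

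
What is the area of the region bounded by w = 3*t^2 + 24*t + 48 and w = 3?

4

Set the curves equal: 3*t^2 + 24*t + 48 = 3, so 3*t^2 + 24*t + 45 = 0, which factors as 3*(t + 3)*(t + 5) = 0. The curves meet at t = -5, -3.
On [-5, -3], w = 3 is on top; that piece has area ∫[-5,-3] (-(3*t^2 + 24*t + 45)) dt = 4.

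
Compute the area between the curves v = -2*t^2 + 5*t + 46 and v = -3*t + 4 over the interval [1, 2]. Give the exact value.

On [1, 2], (-2*t^2 + 5*t + 46) - (-3*t + 4) = -2*t^2 + 8*t + 42 is ≥ 0 throughout, so the area is a single integral of |-2*t^2 + 8*t + 42|.
∫[1,2] (-2*t^2 + 8*t + 42) dt = 148/3.

148/3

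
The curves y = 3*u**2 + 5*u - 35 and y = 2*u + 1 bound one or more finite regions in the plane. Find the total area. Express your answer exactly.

343/2

Set the curves equal: 3*u**2 + 5*u - 35 = 2*u + 1, so 3*u**2 + 3*u - 36 = 0, which factors as 3*(u - 3)*(u + 4) = 0. The curves meet at u = -4, 3.
On [-4, 3], y = 2*u + 1 is on top; that piece has area ∫[-4,3] (-(3*u**2 + 3*u - 36)) du = 343/2.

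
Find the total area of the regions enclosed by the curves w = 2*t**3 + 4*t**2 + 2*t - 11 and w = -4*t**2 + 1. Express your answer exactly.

Set the curves equal: 2*t**3 + 4*t**2 + 2*t - 11 = -4*t**2 + 1, so 2*t**3 + 8*t**2 + 2*t - 12 = 0, which factors as 2*(t - 1)*(t + 2)*(t + 3) = 0. The curves meet at t = -3, -2, 1.
On [-3, -2], w = 2*t**3 + 4*t**2 + 2*t - 11 is on top; that piece has area ∫[-3,-2] (2*t**3 + 8*t**2 + 2*t - 12) dt = 7/6.
On [-2, 1], w = -4*t**2 + 1 is on top; that piece has area ∫[-2,1] (-(2*t**3 + 8*t**2 + 2*t - 12)) dt = 45/2.
Total enclosed area = 7/6 + 45/2 = 71/3.

71/3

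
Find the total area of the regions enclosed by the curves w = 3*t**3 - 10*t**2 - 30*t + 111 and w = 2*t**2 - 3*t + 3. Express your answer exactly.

Set the curves equal: 3*t**3 - 10*t**2 - 30*t + 111 = 2*t**2 - 3*t + 3, so 3*t**3 - 12*t**2 - 27*t + 108 = 0, which factors as 3*(t - 4)*(t - 3)*(t + 3) = 0. The curves meet at t = -3, 3, 4.
On [-3, 3], w = 3*t**3 - 10*t**2 - 30*t + 111 is on top; that piece has area ∫[-3,3] (3*t**3 - 12*t**2 - 27*t + 108) dt = 432.
On [3, 4], w = 2*t**2 - 3*t + 3 is on top; that piece has area ∫[3,4] (-(3*t**3 - 12*t**2 - 27*t + 108)) dt = 13/4.
Total enclosed area = 432 + 13/4 = 1741/4.

1741/4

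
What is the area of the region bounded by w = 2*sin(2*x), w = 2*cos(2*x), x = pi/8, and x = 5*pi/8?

On [pi/8, 5*pi/8], (2*sin(2*x)) - (2*cos(2*x)) = 2*sin(2*x) - 2*cos(2*x) is ≥ 0 throughout, so the area is a single integral of |2*sin(2*x) - 2*cos(2*x)|.
∫[pi/8,5*pi/8] (2*sin(2*x) - 2*cos(2*x)) dx = 2*sqrt(2).

2*sqrt(2)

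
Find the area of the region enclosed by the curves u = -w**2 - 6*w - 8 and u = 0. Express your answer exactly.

4/3

Both boundary curves give u as a function of w, so integrate with respect to w. Setting them equal: -w**2 - 6*w - 8 = 0, i.e. -(w + 2)*(w + 4) = 0, so they meet at w = -4, -2.
For w in [-4, -2], u = -w**2 - 6*w - 8 is on the right; area = ∫[-4,-2] (-w**2 - 6*w - 8) dw = 4/3.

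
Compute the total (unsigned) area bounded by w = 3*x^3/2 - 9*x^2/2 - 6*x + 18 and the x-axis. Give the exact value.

The curve meets the x-axis where 3*x^3/2 - 9*x^2/2 - 6*x + 18 = 0, i.e. 3*(x - 3)*(x - 2)*(x + 2)/2 = 0, at x = -2, 2, 3.
On [-2, 2] the curve lies above the axis; ∫[-2,2] (3*x^3/2 - 9*x^2/2 - 6*x + 18) dx = 48, giving area 48.
On [2, 3] the curve lies below the axis; ∫[2,3] (3*x^3/2 - 9*x^2/2 - 6*x + 18) dx = -9/8, giving area 9/8.
Total area = 48 + 9/8 = 393/8.

393/8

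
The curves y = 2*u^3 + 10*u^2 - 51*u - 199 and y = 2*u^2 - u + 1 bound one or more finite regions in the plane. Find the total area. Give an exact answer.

4019/3

Set the curves equal: 2*u^3 + 10*u^2 - 51*u - 199 = 2*u^2 - u + 1, so 2*u^3 + 8*u^2 - 50*u - 200 = 0, which factors as 2*(u - 5)*(u + 4)*(u + 5) = 0. The curves meet at u = -5, -4, 5.
On [-5, -4], y = 2*u^3 + 10*u^2 - 51*u - 199 is on top; that piece has area ∫[-5,-4] (2*u^3 + 8*u^2 - 50*u - 200) du = 19/6.
On [-4, 5], y = 2*u^2 - u + 1 is on top; that piece has area ∫[-4,5] (-(2*u^3 + 8*u^2 - 50*u - 200)) du = 2673/2.
Total enclosed area = 19/6 + 2673/2 = 4019/3.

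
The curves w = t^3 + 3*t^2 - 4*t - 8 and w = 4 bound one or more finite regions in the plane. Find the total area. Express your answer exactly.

131/4

Set the curves equal: t^3 + 3*t^2 - 4*t - 8 = 4, so t^3 + 3*t^2 - 4*t - 12 = 0, which factors as (t - 2)*(t + 2)*(t + 3) = 0. The curves meet at t = -3, -2, 2.
On [-3, -2], w = t^3 + 3*t^2 - 4*t - 8 is on top; that piece has area ∫[-3,-2] (t^3 + 3*t^2 - 4*t - 12) dt = 3/4.
On [-2, 2], w = 4 is on top; that piece has area ∫[-2,2] (-(t^3 + 3*t^2 - 4*t - 12)) dt = 32.
Total enclosed area = 3/4 + 32 = 131/4.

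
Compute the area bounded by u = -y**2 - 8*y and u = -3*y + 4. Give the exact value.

9/2

Both boundary curves give u as a function of y, so integrate with respect to y. Setting them equal: -y**2 - 5*y - 4 = 0, i.e. -(y + 1)*(y + 4) = 0, so they meet at y = -4, -1.
For y in [-4, -1], u = -y**2 - 8*y is on the right; area = ∫[-4,-1] (-y**2 - 5*y - 4) dy = 9/2.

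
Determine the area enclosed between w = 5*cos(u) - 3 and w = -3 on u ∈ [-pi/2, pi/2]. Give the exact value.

On [-pi/2, pi/2], (5*cos(u) - 3) - (-3) = 5*cos(u) is ≥ 0 throughout, so the area is a single integral of |5*cos(u)|.
∫[-pi/2,pi/2] (5*cos(u)) du = 10.

10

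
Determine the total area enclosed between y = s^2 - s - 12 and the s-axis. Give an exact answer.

343/6

The curve meets the s-axis where s^2 - s - 12 = 0, i.e. (s - 4)*(s + 3) = 0, at s = -3, 4.
On [-3, 4] the curve lies below the axis; ∫[-3,4] (s^2 - s - 12) ds = -343/6, giving area 343/6.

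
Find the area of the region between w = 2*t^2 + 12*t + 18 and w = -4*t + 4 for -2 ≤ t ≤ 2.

The difference (2*t^2 + 12*t + 18) - (-4*t + 4) = 2*t^2 + 16*t + 14 changes sign at t = -1 inside [-2, 2], so split the integral there.
∫[-2,-1] (2*t^2 + 16*t + 14) dt = -16/3; the area of that piece is 16/3.
∫[-1,2] (2*t^2 + 16*t + 14) dt = 72.
Total area = 16/3 + 72 = 232/3.

232/3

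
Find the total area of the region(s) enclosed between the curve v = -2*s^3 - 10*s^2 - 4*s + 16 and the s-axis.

253/6

The curve meets the s-axis where -2*s^3 - 10*s^2 - 4*s + 16 = 0, i.e. -2*(s - 1)*(s + 2)*(s + 4) = 0, at s = -4, -2, 1.
On [-4, -2] the curve lies below the axis; ∫[-4,-2] (-2*s^3 - 10*s^2 - 4*s + 16) ds = -32/3, giving area 32/3.
On [-2, 1] the curve lies above the axis; ∫[-2,1] (-2*s^3 - 10*s^2 - 4*s + 16) ds = 63/2, giving area 63/2.
Total area = 32/3 + 63/2 = 253/6.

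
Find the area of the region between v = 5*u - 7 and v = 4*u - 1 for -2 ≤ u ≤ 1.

On [-2, 1], (5*u - 7) - (4*u - 1) = u - 6 is ≤ 0 throughout, so the area is a single integral of |u - 6|.
∫[-2,1] (u - 6) du = -39/2; the area of that piece is 39/2.

39/2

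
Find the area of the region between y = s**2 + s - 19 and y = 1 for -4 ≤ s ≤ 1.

515/6

On [-4, 1], (s**2 + s - 19) - (1) = s**2 + s - 20 is ≤ 0 throughout, so the area is a single integral of |s**2 + s - 20|.
∫[-4,1] (s**2 + s - 20) ds = -515/6; the area of that piece is 515/6.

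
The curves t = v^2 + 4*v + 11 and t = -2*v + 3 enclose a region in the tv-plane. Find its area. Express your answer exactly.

4/3

Both boundary curves give t as a function of v, so integrate with respect to v. Setting them equal: v^2 + 6*v + 8 = 0, i.e. (v + 2)*(v + 4) = 0, so they meet at v = -4, -2.
For v in [-4, -2], t = v^2 + 4*v + 11 is on the left; area = ∫[-4,-2] (-(v^2 + 6*v + 8)) dv = 4/3.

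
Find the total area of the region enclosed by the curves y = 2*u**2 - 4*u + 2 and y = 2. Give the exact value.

8/3

Set the curves equal: 2*u**2 - 4*u + 2 = 2, so 2*u**2 - 4*u = 0, which factors as 2*u*(u - 2) = 0. The curves meet at u = 0, 2.
On [0, 2], y = 2 is on top; that piece has area ∫[0,2] (-(2*u**2 - 4*u)) du = 8/3.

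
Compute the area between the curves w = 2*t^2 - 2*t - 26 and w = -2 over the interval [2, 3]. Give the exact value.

On [2, 3], (2*t^2 - 2*t - 26) - (-2) = 2*t^2 - 2*t - 24 is ≤ 0 throughout, so the area is a single integral of |2*t^2 - 2*t - 24|.
∫[2,3] (2*t^2 - 2*t - 24) dt = -49/3; the area of that piece is 49/3.

49/3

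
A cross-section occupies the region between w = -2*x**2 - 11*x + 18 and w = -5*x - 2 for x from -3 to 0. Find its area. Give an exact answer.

69

On [-3, 0], (-2*x**2 - 11*x + 18) - (-5*x - 2) = -2*x**2 - 6*x + 20 is ≥ 0 throughout, so the area is a single integral of |-2*x**2 - 6*x + 20|.
∫[-3,0] (-2*x**2 - 6*x + 20) dx = 69.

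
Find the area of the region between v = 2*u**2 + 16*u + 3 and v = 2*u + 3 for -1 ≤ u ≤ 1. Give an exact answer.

14

The difference (2*u**2 + 16*u + 3) - (2*u + 3) = 2*u**2 + 14*u changes sign at u = 0 inside [-1, 1], so split the integral there.
∫[-1,0] (2*u**2 + 14*u) du = -19/3; the area of that piece is 19/3.
∫[0,1] (2*u**2 + 14*u) du = 23/3.
Total area = 19/3 + 23/3 = 14.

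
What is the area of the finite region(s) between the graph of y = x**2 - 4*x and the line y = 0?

32/3

The curve meets the x-axis where x**2 - 4*x = 0, i.e. x*(x - 4) = 0, at x = 0, 4.
On [0, 4] the curve lies below the axis; ∫[0,4] (x**2 - 4*x) dx = -32/3, giving area 32/3.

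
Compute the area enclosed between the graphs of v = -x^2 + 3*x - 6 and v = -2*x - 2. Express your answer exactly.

Set the curves equal: -x^2 + 3*x - 6 = -2*x - 2, so -x^2 + 5*x - 4 = 0, which factors as -(x - 4)*(x - 1) = 0. The curves meet at x = 1, 4.
On [1, 4], v = -x^2 + 3*x - 6 is on top; that piece has area ∫[1,4] (-x^2 + 5*x - 4) dx = 9/2.

9/2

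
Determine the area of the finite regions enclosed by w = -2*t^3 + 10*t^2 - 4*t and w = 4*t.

71/3

Set the curves equal: -2*t^3 + 10*t^2 - 4*t = 4*t, so -2*t^3 + 10*t^2 - 8*t = 0, which factors as -2*t*(t - 4)*(t - 1) = 0. The curves meet at t = 0, 1, 4.
On [0, 1], w = 4*t is on top; that piece has area ∫[0,1] (-(-2*t^3 + 10*t^2 - 8*t)) dt = 7/6.
On [1, 4], w = -2*t^3 + 10*t^2 - 4*t is on top; that piece has area ∫[1,4] (-2*t^3 + 10*t^2 - 8*t) dt = 45/2.
Total enclosed area = 7/6 + 45/2 = 71/3.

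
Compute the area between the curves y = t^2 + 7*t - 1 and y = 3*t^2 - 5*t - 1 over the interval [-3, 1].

232/3

The difference (t^2 + 7*t - 1) - (3*t^2 - 5*t - 1) = -2*t^2 + 12*t changes sign at t = 0 inside [-3, 1], so split the integral there.
∫[-3,0] (-2*t^2 + 12*t) dt = -72; the area of that piece is 72.
∫[0,1] (-2*t^2 + 12*t) dt = 16/3.
Total area = 72 + 16/3 = 232/3.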